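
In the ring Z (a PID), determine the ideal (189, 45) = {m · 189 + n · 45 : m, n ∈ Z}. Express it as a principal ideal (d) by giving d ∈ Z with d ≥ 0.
(189, 45) = (9); d = 9

In the PID Z, (a, b) is generated by gcd(a, b). Compute gcd(189, 45) with the extended Euclidean algorithm, tracking rows (r, s, t) with s·189 + t·45 = r:
  row A: (189, 1, 0)   [1·189 + 0·45 = 189]
  row B: (45, 0, 1)   [0·189 + 1·45 = 45]
  189 = 4·45 + 9   → row C = row A − 4·row B = (9, 1, −4)   [check: 1·189 − 4·45 = 9]
  45 = 5·9 + 0   → remainder 0, stop. gcd = 9 (last nonzero row C).
So gcd(189, 45) = 9, with Bézout identity 1·189 − 4·45 = 9. Containment (⊇): the Bézout identity exhibits 9 as an element of (189, 45), giving (9) ⊆ (189, 45). Containment (⊆): since 9 | 189 and 9 | 45 (189 = 9·21, 45 = 9·5), every Z-linear combination of 189 and 45 is divisible by 9, so (189, 45) ⊆ (9). Therefore (189, 45) = (9), d = 9.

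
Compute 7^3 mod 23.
Use repeated squaring. Binary(3) = 11. Walk through the bits of the exponent 3 left-to-right: at each bit after the leading one, square the running value, then multiply by 7 if the bit is 1 (always reducing mod 23):
  bit 1 = 1 (leading): start with 7.
  bit 2 = 1: square 7^2 = 49 ≡ 3; bit is 1, so multiply 3·7 = 21 (mod 23).
Final value: 7^3 ≡ 21 (mod 23).

Final answer: 21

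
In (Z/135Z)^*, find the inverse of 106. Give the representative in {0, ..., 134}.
Apply the extended Euclidean algorithm to (135, 106), tracking rows (r, s, t) with s·135 + t·106 = r. Each division r_prev = q·r_cur + r_new produces the new row as (previous row) − q·(current row):
  row A: (135, 1, 0)   [1·135 + 0·106 = 135]
  row B: (106, 0, 1)   [0·135 + 1·106 = 106]
  135 = 1·106 + 29   → row C = row A − 1·row B = (29, 1, −1)   [check: 1·135 − 1·106 = 29]
  106 = 3·29 + 19   → row D = row B − 3·row C = (19, −3, 4)   [check: −3·135 + 4·106 = 19]
  29 = 1·19 + 10   → row E = row C − 1·row D = (10, 4, −5)   [check: 4·135 − 5·106 = 10]
  19 = 1·10 + 9   → row F = row D − 1·row E = (9, −7, 9)   [check: −7·135 + 9·106 = 9]
  10 = 1·9 + 1   → row G = row E − 1·row F = (1, 11, −14)   [check: 11·135 − 14·106 = 1]
  9 = 9·1 + 0   → remainder 0, stop. gcd = 1 (last nonzero row G).
The gcd is 1, so 106 is invertible mod 135. The last nonzero row gives 11·135 − 14·106 = 1, so t = −14. So 106^(−1) ≡ −14 ≡ 121 (mod 135). Verify: 106 · 121 = 12826 ≡ 1 (mod 135). ✓

Final answer: 106^(−1) ≡ 121 (mod 135)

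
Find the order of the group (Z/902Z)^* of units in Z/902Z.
|(Z/902Z)^*| = 400

(Z/902Z)^* consists of the classes a with gcd(a, 902) = 1, so its order is φ(902). φ is multiplicative, with φ(p^e) = p^e − p^(e−1). Factorise 902 = 2 · 11 · 41. Then
  φ(902) = (2 − 1) · (11 − 1) · (41 − 1) = 1 · 10 · 40 = 400.
Thus |(Z/902Z)^*| = 400.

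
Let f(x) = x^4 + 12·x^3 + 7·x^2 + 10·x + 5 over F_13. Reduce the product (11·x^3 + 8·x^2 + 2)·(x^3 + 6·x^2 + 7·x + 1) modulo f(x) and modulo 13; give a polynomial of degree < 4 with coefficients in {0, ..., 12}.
a · b ≡ 4·x^3 + 4·x^2 + x (mod f(x))

Multiply as integer polynomials: a · b = 11·x^6 + 74·x^5 + 125·x^4 + 69·x^3 + 20·x^2 + 14·x + 2. Reducing coefficients mod 13: a · b ≡ 11·x^6 + 9·x^5 + 8·x^4 + 4·x^3 + 7·x^2 + x + 2. Now divide by f(x) = x^4 + 12·x^3 + 7·x^2 + 10·x + 5 in F_13[x], eliminating the leading term at each step:
  leading term 11·x^6: subtract (11·x^2)·f(x) = 11·x^6 + 2·x^5 + 12·x^4 + 6·x^3 + 3·x^2, leaving 7·x^5 + 9·x^4 + 11·x^3 + 4·x^2 + x + 2 (coefficients mod 13)
  leading term 7·x^5: subtract (7·x)·f(x) = 7·x^5 + 6·x^4 + 10·x^3 + 5·x^2 + 9·x, leaving 3·x^4 + x^3 + 12·x^2 + 5·x + 2 (coefficients mod 13)
  leading term 3·x^4: subtract (3)·f(x) = 3·x^4 + 10·x^3 + 8·x^2 + 4·x + 2, leaving 4·x^3 + 4·x^2 + x (coefficients mod 13)
The degree is now < 4, so this is the remainder. Hence a · b ≡ 4·x^3 + 4·x^2 + x in F_13[x]/(f).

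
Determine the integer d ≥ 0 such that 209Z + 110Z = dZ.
(209, 110) = (11); d = 11

In the PID Z, (a, b) is generated by gcd(a, b). Compute gcd(209, 110) with the extended Euclidean algorithm, tracking rows (r, s, t) with s·209 + t·110 = r:
  row A: (209, 1, 0)   [1·209 + 0·110 = 209]
  row B: (110, 0, 1)   [0·209 + 1·110 = 110]
  209 = 1·110 + 99   → row C = row A − 1·row B = (99, 1, −1)   [check: 1·209 − 1·110 = 99]
  110 = 1·99 + 11   → row D = row B − 1·row C = (11, −1, 2)   [check: −1·209 + 2·110 = 11]
  99 = 9·11 + 0   → remainder 0, stop. gcd = 11 (last nonzero row D).
So gcd(209, 110) = 11, with Bézout identity −1·209 + 2·110 = 11. Containment (⊇): the Bézout identity exhibits 11 as an element of (209, 110), giving (11) ⊆ (209, 110). Containment (⊆): since 11 | 209 and 11 | 110 (209 = 11·19, 110 = 11·10), every Z-linear combination of 209 and 110 is divisible by 11, so (209, 110) ⊆ (11). Therefore (209, 110) = (11), d = 11.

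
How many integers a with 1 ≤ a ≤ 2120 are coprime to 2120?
The number of a ∈ {1, ..., 2120} with gcd(a, 2120) = 1 is by definition Euler's totient φ(2120). φ is multiplicative, with φ(p^e) = p^e − p^(e−1). Factorise 2120 = 2^3 · 5 · 53. Then
  φ(2120) = (2^3 − 2^2) · (5 − 1) · (53 − 1) = 4 · 4 · 52 = 832.
So there are 832 such integers.

Final answer: 832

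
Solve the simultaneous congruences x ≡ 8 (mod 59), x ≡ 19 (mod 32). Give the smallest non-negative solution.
The moduli 59, 32 are pairwise coprime, so by the CRT there is a unique solution mod 59·32 = 1888.
Solve by successive substitution. Start with x ≡ 8 (mod 59).
  Combine with x ≡ 19 (mod 32): write x = 8 + 59·t and require 8 + 59·t ≡ 19 (mod 32), i.e. 59·t ≡ 19 − 8 ≡ 11 (mod 32). Since 59^(−1) ≡ 19 (mod 32) (59 ≡ 27 (mod 32)), t ≡ 19·11 ≡ 17 (mod 32). So x ≡ 8 + 59·17 = 1011 (mod 1888).
Unique solution in [0, 1888): x = 1011.

Final answer: x ≡ 1011 (mod 1888); the representative in [0, 1888) is 1011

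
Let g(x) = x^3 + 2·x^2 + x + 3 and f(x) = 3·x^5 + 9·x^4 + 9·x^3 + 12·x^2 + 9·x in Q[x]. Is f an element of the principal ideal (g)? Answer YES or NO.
In Q[x] the ideal (g) consists of all multiples of g, so f ∈ (g) iff g | f, i.e. iff the remainder of f on division by g is 0. Divide f by g (g is monic, so eliminate the leading term of the running remainder at each step):
  leading term 3·x^5: subtract (3·x^2)·g(x) = 3·x^5 + 6·x^4 + 3·x^3 + 9·x^2, leaving 3·x^4 + 6·x^3 + 3·x^2 + 9·x
  leading term 3·x^4: subtract (3·x)·g(x) = 3·x^4 + 6·x^3 + 3·x^2 + 9·x, leaving 0
The remainder is 0, so f(x) = g(x) · h(x) with h(x) = 3·x^2 + 3·x. Hence g | f, i.e. f ∈ (g).

Final answer: YES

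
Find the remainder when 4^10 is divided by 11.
Use repeated squaring. Binary(10) = 1010. Walk through the bits of the exponent 10 left-to-right: at each bit after the leading one, square the running value, then multiply by 4 if the bit is 1 (always reducing mod 11):
  bit 1 = 1 (leading): start with 4.
  bit 2 = 0: square 4^2 = 16 ≡ 5 (mod 11).
  bit 3 = 1: square 5^2 = 25 ≡ 3; bit is 1, so multiply 3·4 = 12 ≡ 1 (mod 11).
  bit 4 = 0: square 1^2 = 1 (mod 11).
Final value: 4^10 ≡ 1 (mod 11).

Final answer: 1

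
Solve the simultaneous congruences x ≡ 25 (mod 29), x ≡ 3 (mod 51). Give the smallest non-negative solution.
The moduli 29, 51 are pairwise coprime, so by the CRT there is a unique solution mod 29·51 = 1479.
Solve by successive substitution. Start with x ≡ 25 (mod 29).
  Combine with x ≡ 3 (mod 51): write x = 25 + 29·t and require 25 + 29·t ≡ 3 (mod 51), i.e. 29·t ≡ 3 − 25 ≡ 29 (mod 51). Since 29^(−1) ≡ 44 (mod 51), t ≡ 44·29 ≡ 1 (mod 51). So x ≡ 25 + 29·1 = 54 (mod 1479).
Unique solution in [0, 1479): x = 54.

Final answer: x ≡ 54 (mod 1479); the representative in [0, 1479) is 54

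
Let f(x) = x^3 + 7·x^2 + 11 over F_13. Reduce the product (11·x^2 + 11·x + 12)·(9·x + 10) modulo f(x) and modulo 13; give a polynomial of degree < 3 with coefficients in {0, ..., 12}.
a · b ≡ 10·x^2 + 10·x + 6 (mod f(x))

Multiply as integer polynomials: a · b = 99·x^3 + 209·x^2 + 218·x + 120. Reducing coefficients mod 13: a · b ≡ 8·x^3 + x^2 + 10·x + 3. Now divide by f(x) = x^3 + 7·x^2 + 11 in F_13[x], eliminating the leading term at each step:
  leading term 8·x^3: subtract (8)·f(x) = 8·x^3 + 4·x^2 + 10, leaving 10·x^2 + 10·x + 6 (coefficients mod 13)
The degree is now < 3, so this is the remainder. Hence a · b ≡ 10·x^2 + 10·x + 6 in F_13[x]/(f).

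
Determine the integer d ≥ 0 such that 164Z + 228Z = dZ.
(164, 228) = (4); d = 4

In the PID Z, (a, b) is generated by gcd(a, b). Compute gcd(228, 164) with the extended Euclidean algorithm, tracking rows (r, s, t) with s·228 + t·164 = r:
  row A: (228, 1, 0)   [1·228 + 0·164 = 228]
  row B: (164, 0, 1)   [0·228 + 1·164 = 164]
  228 = 1·164 + 64   → row C = row A − 1·row B = (64, 1, −1)   [check: 1·228 − 1·164 = 64]
  164 = 2·64 + 36   → row D = row B − 2·row C = (36, −2, 3)   [check: −2·228 + 3·164 = 36]
  64 = 1·36 + 28   → row E = row C − 1·row D = (28, 3, −4)   [check: 3·228 − 4·164 = 28]
  36 = 1·28 + 8   → row F = row D − 1·row E = (8, −5, 7)   [check: −5·228 + 7·164 = 8]
  28 = 3·8 + 4   → row G = row E − 3·row F = (4, 18, −25)   [check: 18·228 − 25·164 = 4]
  8 = 2·4 + 0   → remainder 0, stop. gcd = 4 (last nonzero row G).
So gcd(164, 228) = 4, with Bézout identity 18·228 − 25·164 = 4. Containment (⊇): the Bézout identity exhibits 4 as an element of (164, 228), giving (4) ⊆ (164, 228). Containment (⊆): since 4 | 164 and 4 | 228 (164 = 4·41, 228 = 4·57), every Z-linear combination of 164 and 228 is divisible by 4, so (164, 228) ⊆ (4). Therefore (164, 228) = (4), d = 4.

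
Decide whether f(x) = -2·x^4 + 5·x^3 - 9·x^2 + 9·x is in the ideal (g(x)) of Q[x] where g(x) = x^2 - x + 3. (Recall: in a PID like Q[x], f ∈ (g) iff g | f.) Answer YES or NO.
In Q[x] the ideal (g) consists of all multiples of g, so f ∈ (g) iff g | f, i.e. iff the remainder of f on division by g is 0. Divide f by g (g is monic, so eliminate the leading term of the running remainder at each step):
  leading term -2·x^4: subtract (-2·x^2)·g(x) = -2·x^4 + 2·x^3 - 6·x^2, leaving 3·x^3 - 3·x^2 + 9·x
  leading term 3·x^3: subtract (3·x)·g(x) = 3·x^3 - 3·x^2 + 9·x, leaving 0
The remainder is 0, so f(x) = g(x) · h(x) with h(x) = -2·x^2 + 3·x. Hence g | f, i.e. f ∈ (g).

Final answer: YES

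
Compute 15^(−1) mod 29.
Apply the extended Euclidean algorithm to (29, 15), tracking rows (r, s, t) with s·29 + t·15 = r. Each division r_prev = q·r_cur + r_new produces the new row as (previous row) − q·(current row):
  row A: (29, 1, 0)   [1·29 + 0·15 = 29]
  row B: (15, 0, 1)   [0·29 + 1·15 = 15]
  29 = 1·15 + 14   → row C = row A − 1·row B = (14, 1, −1)   [check: 1·29 − 1·15 = 14]
  15 = 1·14 + 1   → row D = row B − 1·row C = (1, −1, 2)   [check: −1·29 + 2·15 = 1]
  14 = 14·1 + 0   → remainder 0, stop. gcd = 1 (last nonzero row D).
The gcd is 1, so 15 is invertible mod 29. The last nonzero row gives −1·29 + 2·15 = 1, so t = 2. So 15^(−1) ≡ 2 (mod 29). Verify: 15 · 2 = 30 ≡ 1 (mod 29). ✓

Final answer: 15^(−1) ≡ 2 (mod 29)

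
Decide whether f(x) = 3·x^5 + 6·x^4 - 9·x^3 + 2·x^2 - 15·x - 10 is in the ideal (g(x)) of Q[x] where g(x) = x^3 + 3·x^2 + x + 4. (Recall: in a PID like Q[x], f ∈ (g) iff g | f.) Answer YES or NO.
In Q[x] the ideal (g) consists of all multiples of g, so f ∈ (g) iff g | f, i.e. iff the remainder of f on division by g is 0. Divide f by g (g is monic, so eliminate the leading term of the running remainder at each step):
  leading term 3·x^5: subtract (3·x^2)·g(x) = 3·x^5 + 9·x^4 + 3·x^3 + 12·x^2, leaving -3·x^4 - 12·x^3 - 10·x^2 - 15·x - 10
  leading term -3·x^4: subtract (-3·x)·g(x) = -3·x^4 - 9·x^3 - 3·x^2 - 12·x, leaving -3·x^3 - 7·x^2 - 3·x - 10
  leading term -3·x^3: subtract (-3)·g(x) = -3·x^3 - 9·x^2 - 3·x - 12, leaving 2·x^2 + 2
The remainder r(x) = 2·x^2 + 2 ≠ 0 (and deg r < deg g), so g ∤ f, i.e. f ∉ (g).

Final answer: NO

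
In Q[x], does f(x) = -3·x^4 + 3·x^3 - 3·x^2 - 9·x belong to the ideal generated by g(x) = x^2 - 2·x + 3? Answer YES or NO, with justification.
In Q[x] the ideal (g) consists of all multiples of g, so f ∈ (g) iff g | f, i.e. iff the remainder of f on division by g is 0. Divide f by g (g is monic, so eliminate the leading term of the running remainder at each step):
  leading term -3·x^4: subtract (-3·x^2)·g(x) = -3·x^4 + 6·x^3 - 9·x^2, leaving -3·x^3 + 6·x^2 - 9·x
  leading term -3·x^3: subtract (-3·x)·g(x) = -3·x^3 + 6·x^2 - 9·x, leaving 0
The remainder is 0, so f(x) = g(x) · h(x) with h(x) = -3·x^2 - 3·x. Hence g | f, i.e. f ∈ (g).

Final answer: YES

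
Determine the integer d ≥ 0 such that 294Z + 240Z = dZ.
In the PID Z, (a, b) is generated by gcd(a, b). Compute gcd(294, 240) with the extended Euclidean algorithm, tracking rows (r, s, t) with s·294 + t·240 = r:
  row A: (294, 1, 0)   [1·294 + 0·240 = 294]
  row B: (240, 0, 1)   [0·294 + 1·240 = 240]
  294 = 1·240 + 54   → row C = row A − 1·row B = (54, 1, −1)   [check: 1·294 − 1·240 = 54]
  240 = 4·54 + 24   → row D = row B − 4·row C = (24, −4, 5)   [check: −4·294 + 5·240 = 24]
  54 = 2·24 + 6   → row E = row C − 2·row D = (6, 9, −11)   [check: 9·294 − 11·240 = 6]
  24 = 4·6 + 0   → remainder 0, stop. gcd = 6 (last nonzero row E).
So gcd(294, 240) = 6, with Bézout identity 9·294 − 11·240 = 6. Containment (⊇): the Bézout identity exhibits 6 as an element of (294, 240), giving (6) ⊆ (294, 240). Containment (⊆): since 6 | 294 and 6 | 240 (294 = 6·49, 240 = 6·40), every Z-linear combination of 294 and 240 is divisible by 6, so (294, 240) ⊆ (6). Therefore (294, 240) = (6), d = 6.

Final answer: (294, 240) = (6); d = 6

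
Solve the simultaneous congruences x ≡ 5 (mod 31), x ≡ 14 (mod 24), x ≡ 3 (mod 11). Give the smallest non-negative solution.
The moduli 31, 24, 11 are pairwise coprime, so by the CRT there is a unique solution mod 31·24·11 = 8184.
Solve by successive substitution. Start with x ≡ 5 (mod 31).
  Combine with x ≡ 14 (mod 24): write x = 5 + 31·t and require 5 + 31·t ≡ 14 (mod 24), i.e. 31·t ≡ 14 − 5 ≡ 9 (mod 24). Since 31^(−1) ≡ 7 (mod 24) (31 ≡ 7 (mod 24)), t ≡ 7·9 ≡ 15 (mod 24). So x ≡ 5 + 31·15 = 470 (mod 744).
  Combine with x ≡ 3 (mod 11): write x = 470 + 744·t and require 470 + 744·t ≡ 3 (mod 11), i.e. 744·t ≡ 3 − 470 ≡ 6 (mod 11). Since 744^(−1) ≡ 8 (mod 11) (744 ≡ 7 (mod 11)), t ≡ 8·6 ≡ 4 (mod 11). So x ≡ 470 + 744·4 = 3446 (mod 8184).
Unique solution in [0, 8184): x = 3446.

Final answer: x ≡ 3446 (mod 8184); the representative in [0, 8184) is 3446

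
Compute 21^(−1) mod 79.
21^(−1) ≡ 64 (mod 79)

Apply the extended Euclidean algorithm to (79, 21), tracking rows (r, s, t) with s·79 + t·21 = r. Each division r_prev = q·r_cur + r_new produces the new row as (previous row) − q·(current row):
  row A: (79, 1, 0)   [1·79 + 0·21 = 79]
  row B: (21, 0, 1)   [0·79 + 1·21 = 21]
  79 = 3·21 + 16   → row C = row A − 3·row B = (16, 1, −3)   [check: 1·79 − 3·21 = 16]
  21 = 1·16 + 5   → row D = row B − 1·row C = (5, −1, 4)   [check: −1·79 + 4·21 = 5]
  16 = 3·5 + 1   → row E = row C − 3·row D = (1, 4, −15)   [check: 4·79 − 15·21 = 1]
  5 = 5·1 + 0   → remainder 0, stop. gcd = 1 (last nonzero row E).
The gcd is 1, so 21 is invertible mod 79. The last nonzero row gives 4·79 − 15·21 = 1, so t = −15. So 21^(−1) ≡ −15 ≡ 64 (mod 79). Verify: 21 · 64 = 1344 ≡ 1 (mod 79). ✓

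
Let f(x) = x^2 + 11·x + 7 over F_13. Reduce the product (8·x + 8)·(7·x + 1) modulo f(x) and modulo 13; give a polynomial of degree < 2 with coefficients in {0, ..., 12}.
Multiply as integer polynomials: a · b = 56·x^2 + 64·x + 8. Reducing coefficients mod 13: a · b ≡ 4·x^2 + 12·x + 8. Now divide by f(x) = x^2 + 11·x + 7 in F_13[x], eliminating the leading term at each step:
  leading term 4·x^2: subtract (4)·f(x) = 4·x^2 + 5·x + 2, leaving 7·x + 6 (coefficients mod 13)
The degree is now < 2, so this is the remainder. Hence a · b ≡ 7·x + 6 in F_13[x]/(f).

Final answer: a · b ≡ 7·x + 6 (mod f(x))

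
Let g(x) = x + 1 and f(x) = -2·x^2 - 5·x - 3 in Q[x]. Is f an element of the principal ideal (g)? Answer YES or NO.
In Q[x] the ideal (g) consists of all multiples of g, so f ∈ (g) iff g | f, i.e. iff the remainder of f on division by g is 0. Divide f by g (g is monic, so eliminate the leading term of the running remainder at each step):
  leading term -2·x^2: subtract (-2·x)·g(x) = -2·x^2 - 2·x, leaving -3·x - 3
  leading term -3·x: subtract (-3)·g(x) = -3·x - 3, leaving 0
The remainder is 0, so f(x) = g(x) · h(x) with h(x) = -2·x - 3. Hence g | f, i.e. f ∈ (g).

Final answer: YES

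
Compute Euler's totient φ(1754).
φ is multiplicative, with φ(p^e) = p^e − p^(e−1). Factorise 1754 = 2 · 877. Then
  φ(1754) = (2 − 1) · (877 − 1) = 1 · 876 = 876.

Final answer: φ(1754) = 876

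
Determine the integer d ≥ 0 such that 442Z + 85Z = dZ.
In the PID Z, (a, b) is generated by gcd(a, b). Compute gcd(442, 85) with the extended Euclidean algorithm, tracking rows (r, s, t) with s·442 + t·85 = r:
  row A: (442, 1, 0)   [1·442 + 0·85 = 442]
  row B: (85, 0, 1)   [0·442 + 1·85 = 85]
  442 = 5·85 + 17   → row C = row A − 5·row B = (17, 1, −5)   [check: 1·442 − 5·85 = 17]
  85 = 5·17 + 0   → remainder 0, stop. gcd = 17 (last nonzero row C).
So gcd(442, 85) = 17, with Bézout identity 1·442 − 5·85 = 17. Containment (⊇): the Bézout identity exhibits 17 as an element of (442, 85), giving (17) ⊆ (442, 85). Containment (⊆): since 17 | 442 and 17 | 85 (442 = 17·26, 85 = 17·5), every Z-linear combination of 442 and 85 is divisible by 17, so (442, 85) ⊆ (17). Therefore (442, 85) = (17), d = 17.

Final answer: (442, 85) = (17); d = 17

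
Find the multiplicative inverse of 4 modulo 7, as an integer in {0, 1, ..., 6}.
4^(−1) ≡ 2 (mod 7)

Apply the extended Euclidean algorithm to (7, 4), tracking rows (r, s, t) with s·7 + t·4 = r. Each division r_prev = q·r_cur + r_new produces the new row as (previous row) − q·(current row):
  row A: (7, 1, 0)   [1·7 + 0·4 = 7]
  row B: (4, 0, 1)   [0·7 + 1·4 = 4]
  7 = 1·4 + 3   → row C = row A − 1·row B = (3, 1, −1)   [check: 1·7 − 1·4 = 3]
  4 = 1·3 + 1   → row D = row B − 1·row C = (1, −1, 2)   [check: −1·7 + 2·4 = 1]
  3 = 3·1 + 0   → remainder 0, stop. gcd = 1 (last nonzero row D).
The gcd is 1, so 4 is invertible mod 7. The last nonzero row gives −1·7 + 2·4 = 1, so t = 2. So 4^(−1) ≡ 2 (mod 7). Verify: 4 · 2 = 8 ≡ 1 (mod 7). ✓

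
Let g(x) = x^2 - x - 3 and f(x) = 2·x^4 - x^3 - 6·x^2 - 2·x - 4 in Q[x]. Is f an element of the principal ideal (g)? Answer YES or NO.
In Q[x] the ideal (g) consists of all multiples of g, so f ∈ (g) iff g | f, i.e. iff the remainder of f on division by g is 0. Divide f by g (g is monic, so eliminate the leading term of the running remainder at each step):
  leading term 2·x^4: subtract (2·x^2)·g(x) = 2·x^4 - 2·x^3 - 6·x^2, leaving x^3 - 2·x - 4
  leading term x^3: subtract (x)·g(x) = x^3 - x^2 - 3·x, leaving x^2 + x - 4
  leading term x^2: subtract (1)·g(x) = x^2 - x - 3, leaving 2·x - 1
The remainder r(x) = 2·x - 1 ≠ 0 (and deg r < deg g), so g ∤ f, i.e. f ∉ (g).

Final answer: NO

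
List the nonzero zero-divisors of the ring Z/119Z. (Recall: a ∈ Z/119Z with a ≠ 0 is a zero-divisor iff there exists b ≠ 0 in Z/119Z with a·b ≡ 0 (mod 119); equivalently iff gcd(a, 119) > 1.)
nonzero zero-divisors of Z/119Z = {7, 14, 17, 21, 28, 34, 35, 42, 49, 51, 56, 63, 68, 70, 77, 84, 85, 91, 98, 102, 105, 112}

An element a ∈ Z/119Z (with a ≠ 0) is a zero-divisor iff gcd(a, 119) > 1 (because a is a unit precisely when gcd(a, n) = 1, and in Z/nZ every nonzero, non-unit element is a zero-divisor). Scan a = 1, ..., 118 and keep those with gcd(a, 119) > 1:
  gcd(7, 119) = 7, gcd(14, 119) = 7, gcd(17, 119) = 17, gcd(21, 119) = 7, gcd(28, 119) = 7, gcd(34, 119) = 17, gcd(35, 119) = 7, gcd(42, 119) = 7, gcd(49, 119) = 7, gcd(51, 119) = 17, gcd(56, 119) = 7, gcd(63, 119) = 7, gcd(68, 119) = 17, gcd(70, 119) = 7, gcd(77, 119) = 7, gcd(84, 119) = 7, gcd(85, 119) = 17, gcd(91, 119) = 7, gcd(98, 119) = 7, gcd(102, 119) = 17, gcd(105, 119) = 7, gcd(112, 119) = 7.
All other a ∈ {1, ..., 118} have gcd(a, 119) = 1 and are units. So the nonzero zero-divisors are exactly the 22 values of a appearing in this scan.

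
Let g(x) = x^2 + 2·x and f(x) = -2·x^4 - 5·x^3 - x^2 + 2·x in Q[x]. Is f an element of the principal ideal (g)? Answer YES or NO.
In Q[x] the ideal (g) consists of all multiples of g, so f ∈ (g) iff g | f, i.e. iff the remainder of f on division by g is 0. Divide f by g (g is monic, so eliminate the leading term of the running remainder at each step):
  leading term -2·x^4: subtract (-2·x^2)·g(x) = -2·x^4 - 4·x^3, leaving -x^3 - x^2 + 2·x
  leading term -x^3: subtract (-x)·g(x) = -x^3 - 2·x^2, leaving x^2 + 2·x
  leading term x^2: subtract (1)·g(x) = x^2 + 2·x, leaving 0
The remainder is 0, so f(x) = g(x) · h(x) with h(x) = -2·x^2 - x + 1. Hence g | f, i.e. f ∈ (g).

Final answer: YES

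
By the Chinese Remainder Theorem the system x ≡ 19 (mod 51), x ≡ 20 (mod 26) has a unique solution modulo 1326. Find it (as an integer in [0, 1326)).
The moduli 51, 26 are pairwise coprime, so by the CRT there is a unique solution mod 51·26 = 1326.
Solve by successive substitution. Start with x ≡ 19 (mod 51).
  Combine with x ≡ 20 (mod 26): write x = 19 + 51·t and require 19 + 51·t ≡ 20 (mod 26), i.e. 51·t ≡ 20 − 19 ≡ 1 (mod 26). Since 51^(−1) ≡ 25 (mod 26) (51 ≡ 25 (mod 26)), t ≡ 25·1 ≡ 25 (mod 26). So x ≡ 19 + 51·25 = 1294 (mod 1326).
Unique solution in [0, 1326): x = 1294.

Final answer: x ≡ 1294 (mod 1326); the representative in [0, 1326) is 1294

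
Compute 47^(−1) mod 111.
Apply the extended Euclidean algorithm to (111, 47), tracking rows (r, s, t) with s·111 + t·47 = r. Each division r_prev = q·r_cur + r_new produces the new row as (previous row) − q·(current row):
  row A: (111, 1, 0)   [1·111 + 0·47 = 111]
  row B: (47, 0, 1)   [0·111 + 1·47 = 47]
  111 = 2·47 + 17   → row C = row A − 2·row B = (17, 1, −2)   [check: 1·111 − 2·47 = 17]
  47 = 2·17 + 13   → row D = row B − 2·row C = (13, −2, 5)   [check: −2·111 + 5·47 = 13]
  17 = 1·13 + 4   → row E = row C − 1·row D = (4, 3, −7)   [check: 3·111 − 7·47 = 4]
  13 = 3·4 + 1   → row F = row D − 3·row E = (1, −11, 26)   [check: −11·111 + 26·47 = 1]
  4 = 4·1 + 0   → remainder 0, stop. gcd = 1 (last nonzero row F).
The gcd is 1, so 47 is invertible mod 111. The last nonzero row gives −11·111 + 26·47 = 1, so t = 26. So 47^(−1) ≡ 26 (mod 111). Verify: 47 · 26 = 1222 ≡ 1 (mod 111). ✓

Final answer: 47^(−1) ≡ 26 (mod 111)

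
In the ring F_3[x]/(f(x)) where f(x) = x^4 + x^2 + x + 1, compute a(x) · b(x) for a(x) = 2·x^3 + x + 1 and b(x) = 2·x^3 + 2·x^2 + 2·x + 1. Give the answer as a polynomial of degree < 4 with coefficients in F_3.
a · b ≡ x^3 + 2 (mod f(x))

Multiply as integer polynomials: a · b = 4·x^6 + 4·x^5 + 6·x^4 + 6·x^3 + 4·x^2 + 3·x + 1. Reducing coefficients mod 3: a · b ≡ x^6 + x^5 + x^2 + 1. Now divide by f(x) = x^4 + x^2 + x + 1 in F_3[x], eliminating the leading term at each step:
  leading term x^6: subtract (x^2)·f(x) = x^6 + x^4 + x^3 + x^2, leaving x^5 + 2·x^4 + 2·x^3 + 1 (coefficients mod 3)
  leading term x^5: subtract (x)·f(x) = x^5 + x^3 + x^2 + x, leaving 2·x^4 + x^3 + 2·x^2 + 2·x + 1 (coefficients mod 3)
  leading term 2·x^4: subtract (2)·f(x) = 2·x^4 + 2·x^2 + 2·x + 2, leaving x^3 + 2 (coefficients mod 3)
The degree is now < 4, so this is the remainder. Hence a · b ≡ x^3 + 2 in F_3[x]/(f).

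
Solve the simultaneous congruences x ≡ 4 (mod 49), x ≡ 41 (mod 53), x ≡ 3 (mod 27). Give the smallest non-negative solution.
x ≡ 52140 (mod 70119); the representative in [0, 70119) is 52140

The moduli 49, 53, 27 are pairwise coprime, so by the CRT there is a unique solution mod 49·53·27 = 70119.
Solve by successive substitution. Start with x ≡ 4 (mod 49).
  Combine with x ≡ 41 (mod 53): write x = 4 + 49·t and require 4 + 49·t ≡ 41 (mod 53), i.e. 49·t ≡ 41 − 4 ≡ 37 (mod 53). Since 49^(−1) ≡ 13 (mod 53), t ≡ 13·37 ≡ 4 (mod 53). So x ≡ 4 + 49·4 = 200 (mod 2597).
  Combine with x ≡ 3 (mod 27): write x = 200 + 2597·t and require 200 + 2597·t ≡ 3 (mod 27), i.e. 2597·t ≡ 3 − 200 ≡ 19 (mod 27). Since 2597^(−1) ≡ 11 (mod 27) (2597 ≡ 5 (mod 27)), t ≡ 11·19 ≡ 20 (mod 27). So x ≡ 200 + 2597·20 = 52140 (mod 70119).
Unique solution in [0, 70119): x = 52140.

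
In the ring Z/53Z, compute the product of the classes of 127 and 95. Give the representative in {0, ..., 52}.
Reduce the factors first: 127 ≡ 21, 95 ≡ 42 (mod 53), so 127 · 95 ≡ 21 · 42 (mod 53). 21 · 42 = 882. Dividing by 53: 882 = 16·53 + 34. So (127 · 95) mod 53 = 34.

Final answer: 34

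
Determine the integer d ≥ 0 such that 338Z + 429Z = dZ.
In the PID Z, (a, b) is generated by gcd(a, b). Compute gcd(429, 338) with the extended Euclidean algorithm, tracking rows (r, s, t) with s·429 + t·338 = r:
  row A: (429, 1, 0)   [1·429 + 0·338 = 429]
  row B: (338, 0, 1)   [0·429 + 1·338 = 338]
  429 = 1·338 + 91   → row C = row A − 1·row B = (91, 1, −1)   [check: 1·429 − 1·338 = 91]
  338 = 3·91 + 65   → row D = row B − 3·row C = (65, −3, 4)   [check: −3·429 + 4·338 = 65]
  91 = 1·65 + 26   → row E = row C − 1·row D = (26, 4, −5)   [check: 4·429 − 5·338 = 26]
  65 = 2·26 + 13   → row F = row D − 2·row E = (13, −11, 14)   [check: −11·429 + 14·338 = 13]
  26 = 2·13 + 0   → remainder 0, stop. gcd = 13 (last nonzero row F).
So gcd(338, 429) = 13, with Bézout identity −11·429 + 14·338 = 13. Containment (⊇): the Bézout identity exhibits 13 as an element of (338, 429), giving (13) ⊆ (338, 429). Containment (⊆): since 13 | 338 and 13 | 429 (338 = 13·26, 429 = 13·33), every Z-linear combination of 338 and 429 is divisible by 13, so (338, 429) ⊆ (13). Therefore (338, 429) = (13), d = 13.

Final answer: (338, 429) = (13); d = 13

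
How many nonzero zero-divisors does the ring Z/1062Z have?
In Z/1062Z each nonzero element is either a unit (gcd with 1062 is 1) or a zero-divisor (gcd > 1). The number of units is φ(1062): factorise 1062 = 2 · 3^2 · 59, so φ(1062) = (2 − 1) · (3^2 − 3^1) · (59 − 1) = 1 · 6 · 58 = 348. The nonzero elements number 1062 − 1 = 1061. Hence the nonzero zero-divisors number 1061 − 348 = 713.

Final answer: Z/1062Z has 713 nonzero zero-divisors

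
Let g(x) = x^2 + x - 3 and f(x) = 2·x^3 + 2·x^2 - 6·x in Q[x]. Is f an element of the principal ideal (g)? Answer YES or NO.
In Q[x] the ideal (g) consists of all multiples of g, so f ∈ (g) iff g | f, i.e. iff the remainder of f on division by g is 0. Divide f by g (g is monic, so eliminate the leading term of the running remainder at each step):
  leading term 2·x^3: subtract (2·x)·g(x) = 2·x^3 + 2·x^2 - 6·x, leaving 0
The remainder is 0, so f(x) = g(x) · h(x) with h(x) = 2·x. Hence g | f, i.e. f ∈ (g).

Final answer: YES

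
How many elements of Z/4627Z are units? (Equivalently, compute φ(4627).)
An element a ∈ Z/4627Z is a unit iff gcd(a, 4627) = 1, so the number of units is φ(4627). φ is multiplicative, with φ(p^e) = p^e − p^(e−1). Factorise 4627 = 7 · 661. Then
  φ(4627) = (7 − 1) · (661 − 1) = 6 · 660 = 3960.

Final answer: Z/4627Z has φ(4627) = 3960 units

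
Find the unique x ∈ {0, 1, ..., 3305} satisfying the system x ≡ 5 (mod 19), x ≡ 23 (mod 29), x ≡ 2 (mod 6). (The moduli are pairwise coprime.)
The moduli 19, 29, 6 are pairwise coprime, so by the CRT there is a unique solution mod 19·29·6 = 3306.
Solve by successive substitution. Start with x ≡ 5 (mod 19).
  Combine with x ≡ 23 (mod 29): write x = 5 + 19·t and require 5 + 19·t ≡ 23 (mod 29), i.e. 19·t ≡ 23 − 5 ≡ 18 (mod 29). Since 19^(−1) ≡ 26 (mod 29), t ≡ 26·18 ≡ 4 (mod 29). So x ≡ 5 + 19·4 = 81 (mod 551).
  Combine with x ≡ 2 (mod 6): write x = 81 + 551·t and require 81 + 551·t ≡ 2 (mod 6), i.e. 551·t ≡ 2 − 81 ≡ 5 (mod 6). Since 551^(−1) ≡ 5 (mod 6) (551 ≡ 5 (mod 6)), t ≡ 5·5 ≡ 1 (mod 6). So x ≡ 81 + 551·1 = 632 (mod 3306).
Unique solution in [0, 3306): x = 632.

Final answer: x ≡ 632 (mod 3306); the representative in [0, 3306) is 632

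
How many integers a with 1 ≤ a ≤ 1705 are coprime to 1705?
The number of a ∈ {1, ..., 1705} with gcd(a, 1705) = 1 is by definition Euler's totient φ(1705). φ is multiplicative, with φ(p^e) = p^e − p^(e−1). Factorise 1705 = 5 · 11 · 31. Then
  φ(1705) = (5 − 1) · (11 − 1) · (31 − 1) = 4 · 10 · 30 = 1200.
So there are 1200 such integers.

Final answer: 1200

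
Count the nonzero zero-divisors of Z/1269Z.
Z/1269Z has 440 nonzero zero-divisors

In Z/1269Z each nonzero element is either a unit (gcd with 1269 is 1) or a zero-divisor (gcd > 1). The number of units is φ(1269): factorise 1269 = 3^3 · 47, so φ(1269) = (3^3 − 3^2) · (47 − 1) = 18 · 46 = 828. The nonzero elements number 1269 − 1 = 1268. Hence the nonzero zero-divisors number 1268 − 828 = 440.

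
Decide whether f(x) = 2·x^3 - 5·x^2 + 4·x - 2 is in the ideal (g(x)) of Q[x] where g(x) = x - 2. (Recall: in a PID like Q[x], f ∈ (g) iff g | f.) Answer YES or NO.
In Q[x] the ideal (g) consists of all multiples of g, so f ∈ (g) iff g | f, i.e. iff the remainder of f on division by g is 0. Divide f by g (g is monic, so eliminate the leading term of the running remainder at each step):
  leading term 2·x^3: subtract (2·x^2)·g(x) = 2·x^3 - 4·x^2, leaving -x^2 + 4·x - 2
  leading term -x^2: subtract (-x)·g(x) = -x^2 + 2·x, leaving 2·x - 2
  leading term 2·x: subtract (2)·g(x) = 2·x - 4, leaving 2
The remainder r(x) = 2 ≠ 0 (and deg r < deg g), so g ∤ f, i.e. f ∉ (g).

Final answer: NO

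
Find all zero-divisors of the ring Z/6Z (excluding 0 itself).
An element a ∈ Z/6Z (with a ≠ 0) is a zero-divisor iff gcd(a, 6) > 1 (because a is a unit precisely when gcd(a, n) = 1, and in Z/nZ every nonzero, non-unit element is a zero-divisor). Scan a = 1, ..., 5 and keep those with gcd(a, 6) > 1:
  gcd(2, 6) = 2, gcd(3, 6) = 3, gcd(4, 6) = 2.
All other a ∈ {1, ..., 5} have gcd(a, 6) = 1 and are units. So the nonzero zero-divisors are exactly the 3 values of a appearing in this scan.

Final answer: nonzero zero-divisors of Z/6Z = {2, 3, 4}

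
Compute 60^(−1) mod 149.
60^(−1) ≡ 77 (mod 149)

Apply the extended Euclidean algorithm to (149, 60), tracking rows (r, s, t) with s·149 + t·60 = r. Each division r_prev = q·r_cur + r_new produces the new row as (previous row) − q·(current row):
  row A: (149, 1, 0)   [1·149 + 0·60 = 149]
  row B: (60, 0, 1)   [0·149 + 1·60 = 60]
  149 = 2·60 + 29   → row C = row A − 2·row B = (29, 1, −2)   [check: 1·149 − 2·60 = 29]
  60 = 2·29 + 2   → row D = row B − 2·row C = (2, −2, 5)   [check: −2·149 + 5·60 = 2]
  29 = 14·2 + 1   → row E = row C − 14·row D = (1, 29, −72)   [check: 29·149 − 72·60 = 1]
  2 = 2·1 + 0   → remainder 0, stop. gcd = 1 (last nonzero row E).
The gcd is 1, so 60 is invertible mod 149. The last nonzero row gives 29·149 − 72·60 = 1, so t = −72. So 60^(−1) ≡ −72 ≡ 77 (mod 149). Verify: 60 · 77 = 4620 ≡ 1 (mod 149). ✓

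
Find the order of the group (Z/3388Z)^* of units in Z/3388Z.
|(Z/3388Z)^*| = 1320

(Z/3388Z)^* consists of the classes a with gcd(a, 3388) = 1, so its order is φ(3388). φ is multiplicative, with φ(p^e) = p^e − p^(e−1). Factorise 3388 = 2^2 · 7 · 11^2. Then
  φ(3388) = (2^2 − 2^1) · (7 − 1) · (11^2 − 11^1) = 2 · 6 · 110 = 1320.
Thus |(Z/3388Z)^*| = 1320.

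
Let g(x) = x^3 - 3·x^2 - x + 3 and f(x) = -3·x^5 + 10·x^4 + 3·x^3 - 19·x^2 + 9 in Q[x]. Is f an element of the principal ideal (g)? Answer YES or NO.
In Q[x] the ideal (g) consists of all multiples of g, so f ∈ (g) iff g | f, i.e. iff the remainder of f on division by g is 0. Divide f by g (g is monic, so eliminate the leading term of the running remainder at each step):
  leading term -3·x^5: subtract (-3·x^2)·g(x) = -3·x^5 + 9·x^4 + 3·x^3 - 9·x^2, leaving x^4 - 10·x^2 + 9
  leading term x^4: subtract (x)·g(x) = x^4 - 3·x^3 - x^2 + 3·x, leaving 3·x^3 - 9·x^2 - 3·x + 9
  leading term 3·x^3: subtract (3)·g(x) = 3·x^3 - 9·x^2 - 3·x + 9, leaving 0
The remainder is 0, so f(x) = g(x) · h(x) with h(x) = -3·x^2 + x + 3. Hence g | f, i.e. f ∈ (g).

Final answer: YES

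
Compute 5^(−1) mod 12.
5^(−1) ≡ 5 (mod 12)

Apply the extended Euclidean algorithm to (12, 5), tracking rows (r, s, t) with s·12 + t·5 = r. Each division r_prev = q·r_cur + r_new produces the new row as (previous row) − q·(current row):
  row A: (12, 1, 0)   [1·12 + 0·5 = 12]
  row B: (5, 0, 1)   [0·12 + 1·5 = 5]
  12 = 2·5 + 2   → row C = row A − 2·row B = (2, 1, −2)   [check: 1·12 − 2·5 = 2]
  5 = 2·2 + 1   → row D = row B − 2·row C = (1, −2, 5)   [check: −2·12 + 5·5 = 1]
  2 = 2·1 + 0   → remainder 0, stop. gcd = 1 (last nonzero row D).
The gcd is 1, so 5 is invertible mod 12. The last nonzero row gives −2·12 + 5·5 = 1, so t = 5. So 5^(−1) ≡ 5 (mod 12). Verify: 5 · 5 = 25 ≡ 1 (mod 12). ✓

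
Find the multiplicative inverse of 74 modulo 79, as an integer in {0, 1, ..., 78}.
74^(−1) ≡ 63 (mod 79)

Apply the extended Euclidean algorithm to (79, 74), tracking rows (r, s, t) with s·79 + t·74 = r. Each division r_prev = q·r_cur + r_new produces the new row as (previous row) − q·(current row):
  row A: (79, 1, 0)   [1·79 + 0·74 = 79]
  row B: (74, 0, 1)   [0·79 + 1·74 = 74]
  79 = 1·74 + 5   → row C = row A − 1·row B = (5, 1, −1)   [check: 1·79 − 1·74 = 5]
  74 = 14·5 + 4   → row D = row B − 14·row C = (4, −14, 15)   [check: −14·79 + 15·74 = 4]
  5 = 1·4 + 1   → row E = row C − 1·row D = (1, 15, −16)   [check: 15·79 − 16·74 = 1]
  4 = 4·1 + 0   → remainder 0, stop. gcd = 1 (last nonzero row E).
The gcd is 1, so 74 is invertible mod 79. The last nonzero row gives 15·79 − 16·74 = 1, so t = −16. So 74^(−1) ≡ −16 ≡ 63 (mod 79). Verify: 74 · 63 = 4662 ≡ 1 (mod 79). ✓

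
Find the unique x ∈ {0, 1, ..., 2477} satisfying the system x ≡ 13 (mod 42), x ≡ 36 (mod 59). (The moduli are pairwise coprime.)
x ≡ 685 (mod 2478); the representative in [0, 2478) is 685

The moduli 42, 59 are pairwise coprime, so by the CRT there is a unique solution mod 42·59 = 2478.
Solve by successive substitution. Start with x ≡ 13 (mod 42).
  Combine with x ≡ 36 (mod 59): write x = 13 + 42·t and require 13 + 42·t ≡ 36 (mod 59), i.e. 42·t ≡ 36 − 13 ≡ 23 (mod 59). Since 42^(−1) ≡ 52 (mod 59), t ≡ 52·23 ≡ 16 (mod 59). So x ≡ 13 + 42·16 = 685 (mod 2478).
Unique solution in [0, 2478): x = 685.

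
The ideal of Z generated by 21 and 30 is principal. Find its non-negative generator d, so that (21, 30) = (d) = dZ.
(21, 30) = (3); d = 3

In the PID Z, (a, b) is generated by gcd(a, b). Compute gcd(30, 21) with the extended Euclidean algorithm, tracking rows (r, s, t) with s·30 + t·21 = r:
  row A: (30, 1, 0)   [1·30 + 0·21 = 30]
  row B: (21, 0, 1)   [0·30 + 1·21 = 21]
  30 = 1·21 + 9   → row C = row A − 1·row B = (9, 1, −1)   [check: 1·30 − 1·21 = 9]
  21 = 2·9 + 3   → row D = row B − 2·row C = (3, −2, 3)   [check: −2·30 + 3·21 = 3]
  9 = 3·3 + 0   → remainder 0, stop. gcd = 3 (last nonzero row D).
So gcd(21, 30) = 3, with Bézout identity −2·30 + 3·21 = 3. Containment (⊇): the Bézout identity exhibits 3 as an element of (21, 30), giving (3) ⊆ (21, 30). Containment (⊆): since 3 | 21 and 3 | 30 (21 = 3·7, 30 = 3·10), every Z-linear combination of 21 and 30 is divisible by 3, so (21, 30) ⊆ (3). Therefore (21, 30) = (3), d = 3.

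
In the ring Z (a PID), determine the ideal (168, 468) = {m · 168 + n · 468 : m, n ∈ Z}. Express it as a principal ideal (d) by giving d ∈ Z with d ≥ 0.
(168, 468) = (12); d = 12

In the PID Z, (a, b) is generated by gcd(a, b). Compute gcd(468, 168) with the extended Euclidean algorithm, tracking rows (r, s, t) with s·468 + t·168 = r:
  row A: (468, 1, 0)   [1·468 + 0·168 = 468]
  row B: (168, 0, 1)   [0·468 + 1·168 = 168]
  468 = 2·168 + 132   → row C = row A − 2·row B = (132, 1, −2)   [check: 1·468 − 2·168 = 132]
  168 = 1·132 + 36   → row D = row B − 1·row C = (36, −1, 3)   [check: −1·468 + 3·168 = 36]
  132 = 3·36 + 24   → row E = row C − 3·row D = (24, 4, −11)   [check: 4·468 − 11·168 = 24]
  36 = 1·24 + 12   → row F = row D − 1·row E = (12, −5, 14)   [check: −5·468 + 14·168 = 12]
  24 = 2·12 + 0   → remainder 0, stop. gcd = 12 (last nonzero row F).
So gcd(168, 468) = 12, with Bézout identity −5·468 + 14·168 = 12. Containment (⊇): the Bézout identity exhibits 12 as an element of (168, 468), giving (12) ⊆ (168, 468). Containment (⊆): since 12 | 168 and 12 | 468 (168 = 12·14, 468 = 12·39), every Z-linear combination of 168 and 468 is divisible by 12, so (168, 468) ⊆ (12). Therefore (168, 468) = (12), d = 12.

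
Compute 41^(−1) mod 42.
41^(−1) ≡ 41 (mod 42)

Apply the extended Euclidean algorithm to (42, 41), tracking rows (r, s, t) with s·42 + t·41 = r. Each division r_prev = q·r_cur + r_new produces the new row as (previous row) − q·(current row):
  row A: (42, 1, 0)   [1·42 + 0·41 = 42]
  row B: (41, 0, 1)   [0·42 + 1·41 = 41]
  42 = 1·41 + 1   → row C = row A − 1·row B = (1, 1, −1)   [check: 1·42 − 1·41 = 1]
  41 = 41·1 + 0   → remainder 0, stop. gcd = 1 (last nonzero row C).
The gcd is 1, so 41 is invertible mod 42. The last nonzero row gives 1·42 − 1·41 = 1, so t = −1. So 41^(−1) ≡ −1 ≡ 41 (mod 42). Verify: 41 · 41 = 1681 ≡ 1 (mod 42). ✓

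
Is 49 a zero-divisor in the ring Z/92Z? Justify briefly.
gcd(49, 92) = 1, so 49 is a unit in Z/92Z (it has a multiplicative inverse). A unit cannot be a zero-divisor: if 49·b ≡ 0 then multiplying both sides by 49^(−1) gives b ≡ 0. So 49 is not a zero-divisor.

Final answer: NO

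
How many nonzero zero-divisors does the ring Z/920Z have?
In Z/920Z each nonzero element is either a unit (gcd with 920 is 1) or a zero-divisor (gcd > 1). The number of units is φ(920): factorise 920 = 2^3 · 5 · 23, so φ(920) = (2^3 − 2^2) · (5 − 1) · (23 − 1) = 4 · 4 · 22 = 352. The nonzero elements number 920 − 1 = 919. Hence the nonzero zero-divisors number 919 − 352 = 567.

Final answer: Z/920Z has 567 nonzero zero-divisors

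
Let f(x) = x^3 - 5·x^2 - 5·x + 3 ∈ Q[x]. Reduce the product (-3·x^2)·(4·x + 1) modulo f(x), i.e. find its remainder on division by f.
First multiply in Q[x] without reducing: a · b = -12·x^3 - 3·x^2. Now divide by f(x) = x^3 - 5·x^2 - 5·x + 3, eliminating the leading term at each step:
  leading term -12·x^3: subtract (-12)·f(x) = -12·x^3 + 60·x^2 + 60·x - 36, leaving -63·x^2 - 60·x + 36
The degree is now < 3, so this is the remainder. Hence a · b ≡ -63·x^2 - 60·x + 36 in Q[x]/(f).

Final answer: a · b ≡ -63·x^2 - 60·x + 36 (mod f(x))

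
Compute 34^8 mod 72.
Use repeated squaring. Binary(8) = 1000. Walk through the bits of the exponent 8 left-to-right: at each bit after the leading one, square the running value, then multiply by 34 if the bit is 1 (always reducing mod 72):
  bit 1 = 1 (leading): start with 34.
  bit 2 = 0: square 34^2 = 1156 ≡ 4 (mod 72).
  bit 3 = 0: square 4^2 = 16 (mod 72).
  bit 4 = 0: square 16^2 = 256 ≡ 40 (mod 72).
Final value: 34^8 ≡ 40 (mod 72).

Final answer: 40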